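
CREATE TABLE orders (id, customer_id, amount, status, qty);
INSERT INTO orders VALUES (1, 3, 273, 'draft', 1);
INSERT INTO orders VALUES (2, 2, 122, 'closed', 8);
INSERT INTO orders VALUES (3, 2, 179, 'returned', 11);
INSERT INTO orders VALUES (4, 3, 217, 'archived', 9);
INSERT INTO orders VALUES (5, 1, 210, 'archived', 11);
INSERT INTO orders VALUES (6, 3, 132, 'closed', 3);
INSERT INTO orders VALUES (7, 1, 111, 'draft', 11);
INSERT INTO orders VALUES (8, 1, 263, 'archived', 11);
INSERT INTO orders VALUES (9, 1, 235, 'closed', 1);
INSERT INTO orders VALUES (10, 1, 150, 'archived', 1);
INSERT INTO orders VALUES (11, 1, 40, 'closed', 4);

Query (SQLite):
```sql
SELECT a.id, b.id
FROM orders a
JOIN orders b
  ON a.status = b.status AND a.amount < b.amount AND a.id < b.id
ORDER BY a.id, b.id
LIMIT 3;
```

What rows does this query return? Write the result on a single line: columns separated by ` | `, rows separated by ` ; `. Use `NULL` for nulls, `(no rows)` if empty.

Pairs (a,b) with same status, a.amount < b.amount, a.id < b.id.
status groups: archived:{4,5,8,10} closed:{2,6,9,11} draft:{1,7} returned:{3}
Ordered by (a.id, b.id); first 3.

2 | 6 ; 2 | 9 ; 4 | 8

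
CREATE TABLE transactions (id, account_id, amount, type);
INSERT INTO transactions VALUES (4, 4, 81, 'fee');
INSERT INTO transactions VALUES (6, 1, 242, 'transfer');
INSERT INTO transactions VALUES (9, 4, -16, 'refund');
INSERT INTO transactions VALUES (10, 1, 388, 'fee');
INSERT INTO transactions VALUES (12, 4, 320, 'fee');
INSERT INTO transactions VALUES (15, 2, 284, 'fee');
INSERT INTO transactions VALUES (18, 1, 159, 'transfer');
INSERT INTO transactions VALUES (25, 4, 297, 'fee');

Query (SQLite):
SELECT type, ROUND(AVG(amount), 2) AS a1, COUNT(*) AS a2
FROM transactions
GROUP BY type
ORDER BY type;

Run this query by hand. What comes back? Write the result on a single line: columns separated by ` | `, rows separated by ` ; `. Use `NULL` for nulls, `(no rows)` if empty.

fee | 274 | 5 ; refund | -16 | 1 ; transfer | 200.5 | 2

Group transactions by type.
Per group compute: ROUND(AVG(amount), 2), COUNT(*).
  fee: ids {4, 10, 12, 15, 25} → ROUND(AVG(amount), 2)=274, COUNT(*)=5
  refund: ids {9} → ROUND(AVG(amount), 2)=-16, COUNT(*)=1
  transfer: ids {6, 18} → ROUND(AVG(amount), 2)=200.5, COUNT(*)=2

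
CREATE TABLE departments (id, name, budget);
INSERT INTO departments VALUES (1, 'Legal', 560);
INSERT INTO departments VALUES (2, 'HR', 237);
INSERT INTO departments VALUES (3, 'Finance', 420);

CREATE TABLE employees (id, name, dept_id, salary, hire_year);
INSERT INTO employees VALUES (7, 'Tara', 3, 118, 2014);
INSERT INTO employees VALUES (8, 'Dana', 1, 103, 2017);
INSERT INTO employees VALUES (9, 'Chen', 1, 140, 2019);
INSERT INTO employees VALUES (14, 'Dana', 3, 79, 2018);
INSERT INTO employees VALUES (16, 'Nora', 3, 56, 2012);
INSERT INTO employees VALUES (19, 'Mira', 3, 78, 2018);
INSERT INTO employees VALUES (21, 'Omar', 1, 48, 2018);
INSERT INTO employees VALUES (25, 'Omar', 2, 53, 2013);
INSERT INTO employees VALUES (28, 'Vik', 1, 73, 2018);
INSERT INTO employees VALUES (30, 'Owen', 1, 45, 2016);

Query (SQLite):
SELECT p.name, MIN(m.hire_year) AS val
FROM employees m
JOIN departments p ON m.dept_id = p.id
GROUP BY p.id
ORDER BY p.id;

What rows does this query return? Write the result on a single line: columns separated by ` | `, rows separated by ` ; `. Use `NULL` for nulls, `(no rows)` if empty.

Legal | 2016 ; HR | 2013 ; Finance | 2012

Join each employees row to its departments via dept_id.
Group joined rows by departments.id; compute MIN(m.hire_year) per group.
  1: ids {8, 9, 21, 28, 30} → MIN(m.hire_year)=2016
  2: ids {25} → MIN(m.hire_year)=2013
  3: ids {7, 14, 16, 19} → MIN(m.hire_year)=2012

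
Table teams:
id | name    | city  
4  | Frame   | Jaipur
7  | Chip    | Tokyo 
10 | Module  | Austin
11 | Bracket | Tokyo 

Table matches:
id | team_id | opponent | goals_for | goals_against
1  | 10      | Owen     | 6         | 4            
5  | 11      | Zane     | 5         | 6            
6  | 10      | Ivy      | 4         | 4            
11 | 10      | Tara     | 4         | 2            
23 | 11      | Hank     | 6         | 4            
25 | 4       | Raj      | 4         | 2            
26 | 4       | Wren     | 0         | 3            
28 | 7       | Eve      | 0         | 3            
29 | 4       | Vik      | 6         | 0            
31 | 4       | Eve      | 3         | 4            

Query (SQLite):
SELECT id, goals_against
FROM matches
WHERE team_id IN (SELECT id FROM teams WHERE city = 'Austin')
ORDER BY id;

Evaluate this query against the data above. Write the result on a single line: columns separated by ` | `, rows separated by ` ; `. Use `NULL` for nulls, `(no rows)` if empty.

1 | 4 ; 6 | 4 ; 11 | 2

Inner query: teams.id where city = 'Austin'.
Outer: keep matches rows whose team_id is in that set.
Inner query → {10}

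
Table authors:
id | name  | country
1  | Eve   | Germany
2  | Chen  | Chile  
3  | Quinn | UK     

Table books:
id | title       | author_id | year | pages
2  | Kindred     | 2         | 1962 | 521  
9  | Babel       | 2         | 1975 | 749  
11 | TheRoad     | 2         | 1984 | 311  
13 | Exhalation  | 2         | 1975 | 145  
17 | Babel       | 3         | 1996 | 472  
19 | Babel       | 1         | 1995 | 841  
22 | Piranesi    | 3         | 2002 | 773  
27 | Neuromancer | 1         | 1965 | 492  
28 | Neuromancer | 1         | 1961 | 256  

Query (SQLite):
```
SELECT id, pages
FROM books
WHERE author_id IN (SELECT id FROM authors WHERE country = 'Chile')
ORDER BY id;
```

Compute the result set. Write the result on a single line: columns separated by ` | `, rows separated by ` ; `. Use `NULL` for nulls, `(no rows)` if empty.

2 | 521 ; 9 | 749 ; 11 | 311 ; 13 | 145

Inner query: authors.id where country = 'Chile'.
Outer: keep books rows whose author_id is in that set.
Inner query → {2}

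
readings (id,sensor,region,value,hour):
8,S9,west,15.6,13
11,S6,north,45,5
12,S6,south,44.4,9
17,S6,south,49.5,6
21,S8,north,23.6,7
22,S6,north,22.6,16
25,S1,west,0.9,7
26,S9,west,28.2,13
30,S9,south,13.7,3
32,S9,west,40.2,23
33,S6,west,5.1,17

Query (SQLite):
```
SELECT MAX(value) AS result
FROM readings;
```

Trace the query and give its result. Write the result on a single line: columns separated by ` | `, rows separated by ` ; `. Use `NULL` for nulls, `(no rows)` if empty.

49.5

All value values: [15.6, 45, 44.4, 49.5, 23.6, 22.6, 0.9, 28.2, 13.7, 40.2, 5.1].
MAX of non-NULL values = 49.5.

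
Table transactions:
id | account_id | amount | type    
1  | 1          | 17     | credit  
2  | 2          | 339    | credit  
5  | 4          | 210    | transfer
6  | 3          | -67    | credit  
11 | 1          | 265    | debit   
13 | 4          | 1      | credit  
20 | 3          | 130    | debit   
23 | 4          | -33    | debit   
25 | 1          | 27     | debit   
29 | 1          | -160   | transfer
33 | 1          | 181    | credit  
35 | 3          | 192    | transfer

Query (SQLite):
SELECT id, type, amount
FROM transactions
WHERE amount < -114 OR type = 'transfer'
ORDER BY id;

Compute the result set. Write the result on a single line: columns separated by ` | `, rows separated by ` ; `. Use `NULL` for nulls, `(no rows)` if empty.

5 | transfer | 210 ; 29 | transfer | -160 ; 35 | transfer | 192

amount < -114: ids {29}
type = 'transfer': ids {5, 29, 35}
Combine with OR.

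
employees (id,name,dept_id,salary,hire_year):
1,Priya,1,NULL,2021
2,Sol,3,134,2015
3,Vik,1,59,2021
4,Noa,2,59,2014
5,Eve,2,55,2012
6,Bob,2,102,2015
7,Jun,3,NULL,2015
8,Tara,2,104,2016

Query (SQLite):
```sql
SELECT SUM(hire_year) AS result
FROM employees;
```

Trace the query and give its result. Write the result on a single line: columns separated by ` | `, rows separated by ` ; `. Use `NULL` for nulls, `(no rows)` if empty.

All hire_year values: [2021, 2015, 2021, 2014, 2012, 2015, 2015, 2016].
SUM of non-NULL values = 16129.

16129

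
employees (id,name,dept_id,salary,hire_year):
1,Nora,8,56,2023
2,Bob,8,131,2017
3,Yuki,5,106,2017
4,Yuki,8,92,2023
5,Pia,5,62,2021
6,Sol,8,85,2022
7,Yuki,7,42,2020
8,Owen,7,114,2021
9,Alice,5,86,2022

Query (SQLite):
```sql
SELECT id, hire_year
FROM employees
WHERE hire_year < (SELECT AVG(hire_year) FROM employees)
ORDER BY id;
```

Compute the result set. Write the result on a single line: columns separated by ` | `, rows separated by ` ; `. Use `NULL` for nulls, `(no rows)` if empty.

2 | 2017 ; 3 | 2017 ; 7 | 2020

Scalar subquery: AVG(hire_year) over all employees rows = 2020.666667 (≈; comparison uses full precision).
Keep rows where hire_year < that value.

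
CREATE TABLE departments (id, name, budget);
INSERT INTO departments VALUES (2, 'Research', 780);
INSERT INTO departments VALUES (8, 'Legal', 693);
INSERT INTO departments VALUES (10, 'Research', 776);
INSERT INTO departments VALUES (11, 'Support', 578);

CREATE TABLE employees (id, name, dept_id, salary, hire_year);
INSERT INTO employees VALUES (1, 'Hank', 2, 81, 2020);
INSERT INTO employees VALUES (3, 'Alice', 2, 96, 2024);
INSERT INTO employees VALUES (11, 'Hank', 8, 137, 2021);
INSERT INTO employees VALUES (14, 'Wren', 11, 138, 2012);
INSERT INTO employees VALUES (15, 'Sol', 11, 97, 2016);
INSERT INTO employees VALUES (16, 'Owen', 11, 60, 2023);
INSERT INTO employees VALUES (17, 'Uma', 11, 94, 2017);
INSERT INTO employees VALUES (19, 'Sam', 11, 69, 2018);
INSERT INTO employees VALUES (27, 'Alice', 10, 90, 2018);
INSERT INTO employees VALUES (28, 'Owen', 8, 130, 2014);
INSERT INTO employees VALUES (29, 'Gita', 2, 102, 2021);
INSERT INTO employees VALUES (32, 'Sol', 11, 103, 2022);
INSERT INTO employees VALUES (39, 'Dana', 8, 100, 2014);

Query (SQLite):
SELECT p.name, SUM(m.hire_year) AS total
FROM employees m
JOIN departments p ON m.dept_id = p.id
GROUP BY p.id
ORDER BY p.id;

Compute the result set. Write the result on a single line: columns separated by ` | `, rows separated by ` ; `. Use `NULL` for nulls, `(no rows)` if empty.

Research | 6065 ; Legal | 6049 ; Research | 2018 ; Support | 12108

Join each employees row to its departments via dept_id.
Group joined rows by departments.id; compute SUM(m.hire_year) per group.
  2: ids {1, 3, 29} → SUM(m.hire_year)=6065
  8: ids {11, 28, 39} → SUM(m.hire_year)=6049
  10: ids {27} → SUM(m.hire_year)=2018
  11: ids {14, 15, 16, 17, 19, 32} → SUM(m.hire_year)=12108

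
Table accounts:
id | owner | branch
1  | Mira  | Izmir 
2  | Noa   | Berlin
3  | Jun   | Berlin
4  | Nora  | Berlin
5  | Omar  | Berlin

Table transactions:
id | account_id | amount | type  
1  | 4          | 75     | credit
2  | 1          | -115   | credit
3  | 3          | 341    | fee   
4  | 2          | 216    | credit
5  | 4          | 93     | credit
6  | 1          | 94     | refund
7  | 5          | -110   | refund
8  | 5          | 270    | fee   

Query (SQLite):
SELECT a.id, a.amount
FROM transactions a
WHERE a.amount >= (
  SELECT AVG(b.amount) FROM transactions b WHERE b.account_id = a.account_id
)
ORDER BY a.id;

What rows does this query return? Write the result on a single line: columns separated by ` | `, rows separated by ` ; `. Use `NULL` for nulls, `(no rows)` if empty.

For each transactions row a, compute AVG(amount) over rows sharing a.account_id.
Keep row a if a.amount >= that per-group AVG.
  account_id=1: AVG(amount) = -10.5
  account_id=2: AVG(amount) = 216.0
  account_id=3: AVG(amount) = 341.0
  account_id=4: AVG(amount) = 84.0
  account_id=5: AVG(amount) = 80.0

3 | 341 ; 4 | 216 ; 5 | 93 ; 6 | 94 ; 8 | 270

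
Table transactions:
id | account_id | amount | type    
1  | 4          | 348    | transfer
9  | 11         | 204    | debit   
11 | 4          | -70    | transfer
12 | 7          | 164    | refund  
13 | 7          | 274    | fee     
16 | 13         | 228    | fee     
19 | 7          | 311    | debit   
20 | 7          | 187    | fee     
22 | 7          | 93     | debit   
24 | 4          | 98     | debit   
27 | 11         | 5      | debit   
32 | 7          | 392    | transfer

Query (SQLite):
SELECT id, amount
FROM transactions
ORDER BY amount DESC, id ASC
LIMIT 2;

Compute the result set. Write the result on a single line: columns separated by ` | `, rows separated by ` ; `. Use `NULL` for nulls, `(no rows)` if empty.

32 | 392 ; 1 | 348

Sort by amount desc, tiebreak id asc: (392, id=32), (348, id=1), (311, id=19), (274, id=13), (228, id=16) …. Take first 2.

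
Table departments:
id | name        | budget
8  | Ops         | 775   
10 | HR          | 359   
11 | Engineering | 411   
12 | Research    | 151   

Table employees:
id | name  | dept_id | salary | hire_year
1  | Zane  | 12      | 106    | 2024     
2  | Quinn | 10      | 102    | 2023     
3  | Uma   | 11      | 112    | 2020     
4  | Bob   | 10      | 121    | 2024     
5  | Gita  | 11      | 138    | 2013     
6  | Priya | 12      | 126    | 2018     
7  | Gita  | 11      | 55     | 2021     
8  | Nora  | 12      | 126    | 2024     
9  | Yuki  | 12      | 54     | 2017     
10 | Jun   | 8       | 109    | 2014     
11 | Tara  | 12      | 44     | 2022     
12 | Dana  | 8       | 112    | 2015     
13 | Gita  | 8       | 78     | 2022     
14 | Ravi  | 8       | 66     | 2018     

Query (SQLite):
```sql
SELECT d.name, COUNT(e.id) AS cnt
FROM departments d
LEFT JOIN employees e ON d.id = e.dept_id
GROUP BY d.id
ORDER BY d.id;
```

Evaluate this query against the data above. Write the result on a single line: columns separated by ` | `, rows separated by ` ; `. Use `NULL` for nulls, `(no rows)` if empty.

Ops | 4 ; HR | 2 ; Engineering | 3 ; Research | 5

LEFT JOIN keeps every departments row; unmatched ones get NULL for employees columns.
Group by departments.id and compute COUNT(e.id). COUNT(col) of an all-NULL group is 0.
  8: ids {10, 12, 13, 14} → COUNT(e.id)=4
  10: ids {2, 4} → COUNT(e.id)=2
  11: ids {3, 5, 7} → COUNT(e.id)=3
  12: ids {1, 6, 8, 9, 11} → COUNT(e.id)=5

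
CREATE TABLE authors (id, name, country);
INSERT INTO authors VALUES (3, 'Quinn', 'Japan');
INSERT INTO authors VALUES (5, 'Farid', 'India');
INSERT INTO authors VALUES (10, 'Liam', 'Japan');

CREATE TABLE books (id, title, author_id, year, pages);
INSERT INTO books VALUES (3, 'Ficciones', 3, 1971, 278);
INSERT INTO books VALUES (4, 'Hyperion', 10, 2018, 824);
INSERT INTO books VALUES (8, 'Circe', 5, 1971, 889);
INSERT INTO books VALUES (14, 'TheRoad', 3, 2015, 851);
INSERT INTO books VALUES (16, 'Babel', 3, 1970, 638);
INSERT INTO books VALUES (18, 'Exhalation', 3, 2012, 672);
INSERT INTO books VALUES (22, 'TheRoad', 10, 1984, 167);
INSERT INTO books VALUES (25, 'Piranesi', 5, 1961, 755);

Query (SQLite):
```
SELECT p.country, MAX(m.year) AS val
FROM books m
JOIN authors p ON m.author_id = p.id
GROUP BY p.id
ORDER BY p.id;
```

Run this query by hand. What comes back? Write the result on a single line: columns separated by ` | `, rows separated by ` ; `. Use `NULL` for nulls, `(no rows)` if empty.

Japan | 2015 ; India | 1971 ; Japan | 2018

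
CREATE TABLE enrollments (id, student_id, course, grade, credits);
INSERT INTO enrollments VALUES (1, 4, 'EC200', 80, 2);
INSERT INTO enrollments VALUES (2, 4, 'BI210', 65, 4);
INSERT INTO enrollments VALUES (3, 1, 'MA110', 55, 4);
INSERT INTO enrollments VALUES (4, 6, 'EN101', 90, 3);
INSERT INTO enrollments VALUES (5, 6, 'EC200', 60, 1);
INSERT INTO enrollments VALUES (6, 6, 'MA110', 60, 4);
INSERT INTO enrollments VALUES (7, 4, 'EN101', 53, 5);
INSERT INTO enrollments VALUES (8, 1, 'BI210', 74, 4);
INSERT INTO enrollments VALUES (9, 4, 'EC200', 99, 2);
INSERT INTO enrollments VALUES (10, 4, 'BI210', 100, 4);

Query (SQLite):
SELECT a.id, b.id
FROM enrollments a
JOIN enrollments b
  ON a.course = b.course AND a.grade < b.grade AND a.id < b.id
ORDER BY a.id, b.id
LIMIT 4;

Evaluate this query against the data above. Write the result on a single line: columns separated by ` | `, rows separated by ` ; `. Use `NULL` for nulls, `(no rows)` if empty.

1 | 9 ; 2 | 8 ; 2 | 10 ; 3 | 6

Pairs (a,b) with same course, a.grade < b.grade, a.id < b.id.
course groups: BI210:{2,8,10} EC200:{1,5,9} EN101:{4,7} MA110:{3,6}
Ordered by (a.id, b.id); first 4.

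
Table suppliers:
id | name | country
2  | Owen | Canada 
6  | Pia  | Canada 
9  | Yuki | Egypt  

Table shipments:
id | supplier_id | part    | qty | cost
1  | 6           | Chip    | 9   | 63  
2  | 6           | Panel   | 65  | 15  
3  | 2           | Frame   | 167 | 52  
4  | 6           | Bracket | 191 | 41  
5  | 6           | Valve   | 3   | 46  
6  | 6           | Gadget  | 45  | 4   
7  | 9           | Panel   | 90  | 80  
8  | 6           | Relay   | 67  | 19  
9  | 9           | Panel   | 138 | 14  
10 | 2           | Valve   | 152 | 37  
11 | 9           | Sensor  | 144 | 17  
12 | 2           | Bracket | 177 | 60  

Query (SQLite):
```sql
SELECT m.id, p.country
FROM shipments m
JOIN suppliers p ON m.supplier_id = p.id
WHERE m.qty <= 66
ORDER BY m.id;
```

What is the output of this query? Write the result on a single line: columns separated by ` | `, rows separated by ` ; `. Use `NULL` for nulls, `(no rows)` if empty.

1 | Canada ; 2 | Canada ; 5 | Canada ; 6 | Canada

Each shipments row matches the suppliers row where supplier_id = suppliers.id.
Then keep rows with m.qty <= 66.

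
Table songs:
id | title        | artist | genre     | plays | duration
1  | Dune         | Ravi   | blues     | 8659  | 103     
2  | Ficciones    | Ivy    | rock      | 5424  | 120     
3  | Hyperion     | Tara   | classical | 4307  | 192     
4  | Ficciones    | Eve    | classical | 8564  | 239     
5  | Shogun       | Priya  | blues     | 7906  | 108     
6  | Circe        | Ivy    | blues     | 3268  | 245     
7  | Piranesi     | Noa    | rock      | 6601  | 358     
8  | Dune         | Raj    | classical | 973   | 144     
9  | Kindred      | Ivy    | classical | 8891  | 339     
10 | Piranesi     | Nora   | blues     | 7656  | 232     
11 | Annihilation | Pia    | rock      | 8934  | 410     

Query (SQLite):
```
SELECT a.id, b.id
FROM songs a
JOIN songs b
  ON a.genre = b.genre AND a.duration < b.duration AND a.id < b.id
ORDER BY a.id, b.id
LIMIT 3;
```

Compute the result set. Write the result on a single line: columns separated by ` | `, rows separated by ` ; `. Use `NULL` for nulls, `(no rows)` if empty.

1 | 5 ; 1 | 6 ; 1 | 10

Pairs (a,b) with same genre, a.duration < b.duration, a.id < b.id.
genre groups: blues:{1,5,6,10} classical:{3,4,8,9} rock:{2,7,11}
Ordered by (a.id, b.id); first 3.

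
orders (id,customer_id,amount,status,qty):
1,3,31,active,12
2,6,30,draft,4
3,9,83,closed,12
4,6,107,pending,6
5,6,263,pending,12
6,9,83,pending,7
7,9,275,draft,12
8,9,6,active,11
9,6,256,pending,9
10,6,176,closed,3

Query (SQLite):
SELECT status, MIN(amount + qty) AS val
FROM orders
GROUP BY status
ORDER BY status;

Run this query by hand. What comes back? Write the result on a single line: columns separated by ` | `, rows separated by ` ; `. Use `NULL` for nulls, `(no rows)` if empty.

For each row compute amount + qty.
Group by status; take MIN of the expression per group.
  active: ids {1, 8} → MIN(amount + qty)=17
  closed: ids {3, 10} → MIN(amount + qty)=95
  draft: ids {2, 7} → MIN(amount + qty)=34
  pending: ids {4, 5, 6, 9} → MIN(amount + qty)=90

active | 17 ; closed | 95 ; draft | 34 ; pending | 90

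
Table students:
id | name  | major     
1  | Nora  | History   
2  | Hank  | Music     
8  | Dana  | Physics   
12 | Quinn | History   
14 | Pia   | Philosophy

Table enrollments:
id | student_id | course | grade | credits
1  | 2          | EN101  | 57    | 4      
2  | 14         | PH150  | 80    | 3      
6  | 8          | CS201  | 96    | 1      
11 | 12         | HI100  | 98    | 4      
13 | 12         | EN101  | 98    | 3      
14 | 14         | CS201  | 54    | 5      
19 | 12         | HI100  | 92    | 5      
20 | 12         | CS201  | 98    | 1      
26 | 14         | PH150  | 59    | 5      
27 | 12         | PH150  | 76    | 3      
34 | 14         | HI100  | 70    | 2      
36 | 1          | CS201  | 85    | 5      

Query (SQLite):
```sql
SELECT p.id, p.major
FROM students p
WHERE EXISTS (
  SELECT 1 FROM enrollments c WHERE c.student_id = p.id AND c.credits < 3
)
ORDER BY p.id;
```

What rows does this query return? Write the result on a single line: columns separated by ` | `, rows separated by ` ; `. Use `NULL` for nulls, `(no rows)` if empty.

8 | Physics ; 12 | History ; 14 | Philosophy

For each students row, check whether any enrollments with matching student_id has credits < 3.
Keep rows where that is true.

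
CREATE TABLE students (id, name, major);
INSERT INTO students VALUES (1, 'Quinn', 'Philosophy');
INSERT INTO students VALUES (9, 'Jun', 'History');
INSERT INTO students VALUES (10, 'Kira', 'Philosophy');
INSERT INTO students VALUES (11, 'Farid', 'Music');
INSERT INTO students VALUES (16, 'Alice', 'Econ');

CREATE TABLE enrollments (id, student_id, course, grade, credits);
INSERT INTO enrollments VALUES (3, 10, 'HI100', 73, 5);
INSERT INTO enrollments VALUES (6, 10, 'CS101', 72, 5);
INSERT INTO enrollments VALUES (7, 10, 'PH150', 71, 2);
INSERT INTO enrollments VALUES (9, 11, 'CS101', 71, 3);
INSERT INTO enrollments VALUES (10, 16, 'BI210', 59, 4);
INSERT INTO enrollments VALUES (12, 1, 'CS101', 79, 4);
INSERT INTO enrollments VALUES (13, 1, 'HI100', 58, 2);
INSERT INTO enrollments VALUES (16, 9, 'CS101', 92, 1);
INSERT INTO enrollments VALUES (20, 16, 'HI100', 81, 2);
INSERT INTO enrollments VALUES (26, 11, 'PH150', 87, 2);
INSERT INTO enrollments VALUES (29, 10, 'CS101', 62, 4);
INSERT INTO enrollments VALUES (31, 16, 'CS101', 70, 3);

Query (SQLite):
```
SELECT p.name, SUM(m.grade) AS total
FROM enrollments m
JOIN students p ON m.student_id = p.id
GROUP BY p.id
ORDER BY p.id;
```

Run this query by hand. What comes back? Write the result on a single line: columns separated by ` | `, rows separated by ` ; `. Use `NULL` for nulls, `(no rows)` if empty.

Quinn | 137 ; Jun | 92 ; Kira | 278 ; Farid | 158 ; Alice | 210

Join each enrollments row to its students via student_id.
Group joined rows by students.id; compute SUM(m.grade) per group.
  1: ids {12, 13} → SUM(m.grade)=137
  9: ids {16} → SUM(m.grade)=92
  10: ids {3, 6, 7, 29} → SUM(m.grade)=278
  11: ids {9, 26} → SUM(m.grade)=158
  16: ids {10, 20, 31} → SUM(m.grade)=210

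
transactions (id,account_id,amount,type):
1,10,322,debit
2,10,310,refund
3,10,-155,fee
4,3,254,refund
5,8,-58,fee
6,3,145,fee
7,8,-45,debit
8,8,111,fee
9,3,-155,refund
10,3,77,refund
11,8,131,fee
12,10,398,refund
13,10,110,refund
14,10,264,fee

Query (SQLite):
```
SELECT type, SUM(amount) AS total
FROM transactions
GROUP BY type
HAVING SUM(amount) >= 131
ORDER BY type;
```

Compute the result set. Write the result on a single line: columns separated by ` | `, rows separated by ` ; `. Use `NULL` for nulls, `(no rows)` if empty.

Partition transactions by type; compute SUM(amount) within each group.
HAVING: keep groups where SUM(amount) >= 131.
  debit: ids {1, 7} → SUM(amount)=277
  fee: ids {3, 5, 6, 8, 11, 14} → SUM(amount)=438
  refund: ids {2, 4, 9, 10, 12, 13} → SUM(amount)=994

debit | 277 ; fee | 438 ; refund | 994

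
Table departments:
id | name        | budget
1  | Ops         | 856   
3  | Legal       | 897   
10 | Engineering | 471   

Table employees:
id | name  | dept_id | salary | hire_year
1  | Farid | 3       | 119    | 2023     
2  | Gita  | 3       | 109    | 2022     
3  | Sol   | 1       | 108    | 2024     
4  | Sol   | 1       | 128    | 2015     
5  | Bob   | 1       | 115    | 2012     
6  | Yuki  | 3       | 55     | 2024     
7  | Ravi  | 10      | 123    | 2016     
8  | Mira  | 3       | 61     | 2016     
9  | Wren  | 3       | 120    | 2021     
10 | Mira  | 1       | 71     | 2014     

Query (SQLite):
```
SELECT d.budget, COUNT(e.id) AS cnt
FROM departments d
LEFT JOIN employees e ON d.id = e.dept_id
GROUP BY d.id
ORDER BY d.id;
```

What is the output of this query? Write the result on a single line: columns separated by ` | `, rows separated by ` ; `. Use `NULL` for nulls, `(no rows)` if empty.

856 | 4 ; 897 | 5 ; 471 | 1

LEFT JOIN keeps every departments row; unmatched ones get NULL for employees columns.
Group by departments.id and compute COUNT(e.id). COUNT(col) of an all-NULL group is 0.
  1: ids {3, 4, 5, 10} → COUNT(e.id)=4
  3: ids {1, 2, 6, 8, 9} → COUNT(e.id)=5
  10: ids {7} → COUNT(e.id)=1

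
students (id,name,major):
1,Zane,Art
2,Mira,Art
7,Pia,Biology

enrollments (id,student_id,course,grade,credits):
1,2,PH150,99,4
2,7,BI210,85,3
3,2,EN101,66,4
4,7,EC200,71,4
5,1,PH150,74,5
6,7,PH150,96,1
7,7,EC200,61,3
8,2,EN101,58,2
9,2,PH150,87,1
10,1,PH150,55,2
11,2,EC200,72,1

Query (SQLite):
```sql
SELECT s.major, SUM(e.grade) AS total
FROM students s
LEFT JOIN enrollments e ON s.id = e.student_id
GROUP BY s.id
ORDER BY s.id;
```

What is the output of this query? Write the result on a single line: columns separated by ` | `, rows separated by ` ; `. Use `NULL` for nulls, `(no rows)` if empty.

LEFT JOIN keeps every students row; unmatched ones get NULL for enrollments columns.
Group by students.id and compute SUM(e.grade). SUM over an all-NULL group is NULL.
  1: ids {5, 10} → SUM(e.grade)=129
  2: ids {1, 3, 8, 9, 11} → SUM(e.grade)=382
  7: ids {2, 4, 6, 7} → SUM(e.grade)=313

Art | 129 ; Art | 382 ; Biology | 313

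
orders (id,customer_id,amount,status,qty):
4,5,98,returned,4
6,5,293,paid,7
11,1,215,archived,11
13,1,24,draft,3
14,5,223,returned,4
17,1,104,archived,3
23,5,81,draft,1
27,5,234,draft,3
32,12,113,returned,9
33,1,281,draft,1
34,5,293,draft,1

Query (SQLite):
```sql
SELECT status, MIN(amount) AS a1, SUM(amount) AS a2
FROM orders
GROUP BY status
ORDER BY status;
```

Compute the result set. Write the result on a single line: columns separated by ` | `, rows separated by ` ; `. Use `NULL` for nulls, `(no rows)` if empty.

archived | 104 | 319 ; draft | 24 | 913 ; paid | 293 | 293 ; returned | 98 | 434

Group orders by status.
Per group compute: MIN(amount), SUM(amount).
  archived: ids {11, 17} → MIN(amount)=104, SUM(amount)=319
  draft: ids {13, 23, 27, 33, 34} → MIN(amount)=24, SUM(amount)=913
  paid: ids {6} → MIN(amount)=293, SUM(amount)=293
  returned: ids {4, 14, 32} → MIN(amount)=98, SUM(amount)=434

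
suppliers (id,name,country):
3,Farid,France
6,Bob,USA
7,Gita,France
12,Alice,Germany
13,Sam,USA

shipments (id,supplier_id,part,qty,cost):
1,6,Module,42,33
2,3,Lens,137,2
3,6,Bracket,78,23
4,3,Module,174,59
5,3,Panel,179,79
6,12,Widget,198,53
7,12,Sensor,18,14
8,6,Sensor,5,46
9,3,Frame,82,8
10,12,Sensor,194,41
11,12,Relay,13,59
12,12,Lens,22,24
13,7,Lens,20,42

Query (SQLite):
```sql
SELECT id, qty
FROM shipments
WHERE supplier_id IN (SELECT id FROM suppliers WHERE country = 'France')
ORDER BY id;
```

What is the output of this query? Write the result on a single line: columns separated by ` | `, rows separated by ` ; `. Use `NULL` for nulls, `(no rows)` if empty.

Inner query: suppliers.id where country = 'France'.
Outer: keep shipments rows whose supplier_id is in that set.
Inner query → {3, 7}

2 | 137 ; 4 | 174 ; 5 | 179 ; 9 | 82 ; 13 | 20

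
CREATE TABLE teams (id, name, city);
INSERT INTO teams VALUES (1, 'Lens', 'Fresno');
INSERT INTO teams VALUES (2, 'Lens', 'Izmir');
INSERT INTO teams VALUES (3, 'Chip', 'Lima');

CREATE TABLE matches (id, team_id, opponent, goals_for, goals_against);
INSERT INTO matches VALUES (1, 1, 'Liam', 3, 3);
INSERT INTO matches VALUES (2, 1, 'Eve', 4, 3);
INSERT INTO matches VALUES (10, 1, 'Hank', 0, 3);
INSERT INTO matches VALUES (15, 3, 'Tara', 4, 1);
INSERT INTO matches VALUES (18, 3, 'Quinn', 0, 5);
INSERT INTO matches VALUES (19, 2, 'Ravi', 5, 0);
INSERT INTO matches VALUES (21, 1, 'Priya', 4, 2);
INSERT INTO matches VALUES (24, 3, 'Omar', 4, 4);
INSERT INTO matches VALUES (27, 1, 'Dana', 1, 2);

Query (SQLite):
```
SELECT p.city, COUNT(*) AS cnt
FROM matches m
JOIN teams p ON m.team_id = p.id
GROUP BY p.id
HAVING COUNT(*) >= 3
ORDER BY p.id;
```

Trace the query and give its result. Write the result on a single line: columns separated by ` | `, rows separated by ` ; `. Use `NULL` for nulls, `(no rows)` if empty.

Fresno | 5 ; Lima | 3

Join each matches row to its teams via team_id.
Group joined rows by teams.id; compute COUNT(*) per group.
HAVING: keep groups with count ≥ 3.
  1: ids {1, 2, 10, 21, 27} → COUNT(*)=5
  2: ids {19} → COUNT(*)=1
  3: ids {15, 18, 24} → COUNT(*)=3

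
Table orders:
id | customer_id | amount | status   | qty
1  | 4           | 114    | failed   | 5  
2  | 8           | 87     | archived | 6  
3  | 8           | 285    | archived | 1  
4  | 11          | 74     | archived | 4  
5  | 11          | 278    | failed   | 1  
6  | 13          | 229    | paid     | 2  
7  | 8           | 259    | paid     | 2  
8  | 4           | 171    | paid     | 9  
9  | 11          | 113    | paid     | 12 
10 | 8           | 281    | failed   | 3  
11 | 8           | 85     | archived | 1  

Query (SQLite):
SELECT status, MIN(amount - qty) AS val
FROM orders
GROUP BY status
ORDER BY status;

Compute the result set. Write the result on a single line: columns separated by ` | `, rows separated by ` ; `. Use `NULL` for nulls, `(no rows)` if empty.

archived | 70 ; failed | 109 ; paid | 101

For each row compute amount - qty.
Group by status; take MIN of the expression per group.
  archived: ids {2, 3, 4, 11} → MIN(amount - qty)=70
  failed: ids {1, 5, 10} → MIN(amount - qty)=109
  paid: ids {6, 7, 8, 9} → MIN(amount - qty)=101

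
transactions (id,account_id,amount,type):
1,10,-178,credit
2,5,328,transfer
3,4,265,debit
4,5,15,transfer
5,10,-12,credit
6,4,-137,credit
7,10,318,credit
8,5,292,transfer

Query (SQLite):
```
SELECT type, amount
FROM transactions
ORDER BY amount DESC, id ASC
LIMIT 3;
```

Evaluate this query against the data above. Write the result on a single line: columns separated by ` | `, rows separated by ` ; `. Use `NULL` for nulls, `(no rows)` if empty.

Sort by amount desc, tiebreak id asc: (328, id=2), (318, id=7), (292, id=8), (265, id=3), (15, id=4), (-12, id=5) …. Take first 3.

transfer | 328 ; credit | 318 ; transfer | 292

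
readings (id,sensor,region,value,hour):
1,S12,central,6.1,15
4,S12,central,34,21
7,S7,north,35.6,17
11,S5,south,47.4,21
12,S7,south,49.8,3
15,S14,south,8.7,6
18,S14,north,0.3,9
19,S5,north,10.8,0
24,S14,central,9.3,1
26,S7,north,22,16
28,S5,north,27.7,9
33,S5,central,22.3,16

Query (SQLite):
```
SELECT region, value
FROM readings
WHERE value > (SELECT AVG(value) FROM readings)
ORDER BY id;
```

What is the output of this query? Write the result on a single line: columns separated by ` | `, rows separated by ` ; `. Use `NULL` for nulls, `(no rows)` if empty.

central | 34 ; north | 35.6 ; south | 47.4 ; south | 49.8 ; north | 27.7

Scalar subquery: AVG(value) over all readings rows = 22.833333 (≈; comparison uses full precision).
Keep rows where value > that value.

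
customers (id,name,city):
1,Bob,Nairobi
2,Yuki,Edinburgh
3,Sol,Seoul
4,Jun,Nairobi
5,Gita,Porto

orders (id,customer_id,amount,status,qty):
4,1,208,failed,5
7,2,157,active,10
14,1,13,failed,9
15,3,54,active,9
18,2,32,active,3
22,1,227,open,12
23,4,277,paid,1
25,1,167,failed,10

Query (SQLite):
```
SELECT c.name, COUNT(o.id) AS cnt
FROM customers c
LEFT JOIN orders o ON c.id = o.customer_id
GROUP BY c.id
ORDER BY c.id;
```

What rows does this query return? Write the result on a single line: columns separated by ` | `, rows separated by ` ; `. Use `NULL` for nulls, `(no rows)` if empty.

Bob | 4 ; Yuki | 2 ; Sol | 1 ; Jun | 1 ; Gita | 0

LEFT JOIN keeps every customers row; unmatched ones get NULL for orders columns.
Group by customers.id and compute COUNT(o.id). COUNT(col) of an all-NULL group is 0.
  1: ids {4, 14, 22, 25} → COUNT(o.id)=4
  2: ids {7, 18} → COUNT(o.id)=2
  3: ids {15} → COUNT(o.id)=1
  4: ids {23} → COUNT(o.id)=1
  5: ids {—} → COUNT(o.id)=0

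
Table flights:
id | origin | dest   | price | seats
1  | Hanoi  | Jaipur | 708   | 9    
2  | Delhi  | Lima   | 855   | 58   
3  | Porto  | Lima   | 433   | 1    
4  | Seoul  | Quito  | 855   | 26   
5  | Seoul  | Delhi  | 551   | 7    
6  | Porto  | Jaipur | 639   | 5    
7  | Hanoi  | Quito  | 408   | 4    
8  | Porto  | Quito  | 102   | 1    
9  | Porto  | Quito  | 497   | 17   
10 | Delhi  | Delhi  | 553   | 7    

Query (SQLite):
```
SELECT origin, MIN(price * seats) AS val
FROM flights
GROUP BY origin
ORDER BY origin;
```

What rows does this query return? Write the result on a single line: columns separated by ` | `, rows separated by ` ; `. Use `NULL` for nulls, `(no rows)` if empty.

For each row compute price * seats.
Group by origin; take MIN of the expression per group.
  Delhi: ids {2, 10} → MIN(price * seats)=3871
  Hanoi: ids {1, 7} → MIN(price * seats)=1632
  Porto: ids {3, 6, 8, 9} → MIN(price * seats)=102
  Seoul: ids {4, 5} → MIN(price * seats)=3857

Delhi | 3871 ; Hanoi | 1632 ; Porto | 102 ; Seoul | 3857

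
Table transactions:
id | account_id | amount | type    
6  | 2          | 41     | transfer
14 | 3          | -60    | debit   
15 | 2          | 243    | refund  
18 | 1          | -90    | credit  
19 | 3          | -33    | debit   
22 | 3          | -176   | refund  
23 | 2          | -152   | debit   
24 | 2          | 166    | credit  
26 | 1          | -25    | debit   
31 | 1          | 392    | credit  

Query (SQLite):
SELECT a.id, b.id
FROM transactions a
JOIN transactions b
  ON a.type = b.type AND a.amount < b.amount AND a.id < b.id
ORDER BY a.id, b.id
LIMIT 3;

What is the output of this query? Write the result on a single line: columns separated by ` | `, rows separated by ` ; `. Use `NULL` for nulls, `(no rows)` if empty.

14 | 19 ; 14 | 26 ; 18 | 24

Pairs (a,b) with same type, a.amount < b.amount, a.id < b.id.
type groups: credit:{18,24,31} debit:{14,19,23,26} refund:{15,22} transfer:{6}
Ordered by (a.id, b.id); first 3.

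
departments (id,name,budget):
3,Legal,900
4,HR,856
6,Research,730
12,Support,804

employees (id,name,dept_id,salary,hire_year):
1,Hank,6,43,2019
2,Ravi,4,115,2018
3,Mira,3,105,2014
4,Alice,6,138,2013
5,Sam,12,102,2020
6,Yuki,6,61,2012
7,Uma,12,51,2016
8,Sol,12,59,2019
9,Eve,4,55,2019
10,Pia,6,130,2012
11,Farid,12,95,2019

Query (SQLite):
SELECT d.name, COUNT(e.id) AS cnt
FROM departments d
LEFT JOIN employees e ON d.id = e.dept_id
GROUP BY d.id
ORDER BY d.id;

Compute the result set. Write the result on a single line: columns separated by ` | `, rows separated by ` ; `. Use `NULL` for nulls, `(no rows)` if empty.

Legal | 1 ; HR | 2 ; Research | 4 ; Support | 4

LEFT JOIN keeps every departments row; unmatched ones get NULL for employees columns.
Group by departments.id and compute COUNT(e.id). COUNT(col) of an all-NULL group is 0.
  3: ids {3} → COUNT(e.id)=1
  4: ids {2, 9} → COUNT(e.id)=2
  6: ids {1, 4, 6, 10} → COUNT(e.id)=4
  12: ids {5, 7, 8, 11} → COUNT(e.id)=4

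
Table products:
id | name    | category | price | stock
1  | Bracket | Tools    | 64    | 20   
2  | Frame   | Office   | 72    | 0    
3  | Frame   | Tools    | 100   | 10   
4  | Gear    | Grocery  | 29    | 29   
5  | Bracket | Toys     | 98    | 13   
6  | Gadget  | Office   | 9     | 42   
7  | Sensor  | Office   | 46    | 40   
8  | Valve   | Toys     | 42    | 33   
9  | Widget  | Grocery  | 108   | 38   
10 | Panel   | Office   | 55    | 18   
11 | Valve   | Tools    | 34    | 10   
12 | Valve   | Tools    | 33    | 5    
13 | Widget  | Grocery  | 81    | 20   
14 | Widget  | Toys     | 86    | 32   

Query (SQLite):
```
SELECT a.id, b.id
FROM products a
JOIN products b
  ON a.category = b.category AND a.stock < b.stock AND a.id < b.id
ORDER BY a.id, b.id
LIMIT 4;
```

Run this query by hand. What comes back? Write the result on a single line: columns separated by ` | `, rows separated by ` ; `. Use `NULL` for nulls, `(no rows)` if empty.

Pairs (a,b) with same category, a.stock < b.stock, a.id < b.id.
category groups: Grocery:{4,9,13} Office:{2,6,7,10} Tools:{1,3,11,12} Toys:{5,8,14}
Ordered by (a.id, b.id); first 4.

2 | 6 ; 2 | 7 ; 2 | 10 ; 4 | 9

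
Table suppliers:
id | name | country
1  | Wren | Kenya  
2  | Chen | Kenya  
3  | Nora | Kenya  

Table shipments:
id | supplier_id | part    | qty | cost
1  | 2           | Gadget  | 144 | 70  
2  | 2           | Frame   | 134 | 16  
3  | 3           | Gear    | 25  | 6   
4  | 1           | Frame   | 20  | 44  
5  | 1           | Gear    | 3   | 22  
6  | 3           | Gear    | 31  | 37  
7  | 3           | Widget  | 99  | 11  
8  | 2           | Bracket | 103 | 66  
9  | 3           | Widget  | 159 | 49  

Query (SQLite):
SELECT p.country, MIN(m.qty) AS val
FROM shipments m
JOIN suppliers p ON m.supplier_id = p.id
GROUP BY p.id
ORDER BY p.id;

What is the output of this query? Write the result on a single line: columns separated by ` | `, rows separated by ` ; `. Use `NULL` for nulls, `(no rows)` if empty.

Join each shipments row to its suppliers via supplier_id.
Group joined rows by suppliers.id; compute MIN(m.qty) per group.
  1: ids {4, 5} → MIN(m.qty)=3
  2: ids {1, 2, 8} → MIN(m.qty)=103
  3: ids {3, 6, 7, 9} → MIN(m.qty)=25

Kenya | 3 ; Kenya | 103 ; Kenya | 25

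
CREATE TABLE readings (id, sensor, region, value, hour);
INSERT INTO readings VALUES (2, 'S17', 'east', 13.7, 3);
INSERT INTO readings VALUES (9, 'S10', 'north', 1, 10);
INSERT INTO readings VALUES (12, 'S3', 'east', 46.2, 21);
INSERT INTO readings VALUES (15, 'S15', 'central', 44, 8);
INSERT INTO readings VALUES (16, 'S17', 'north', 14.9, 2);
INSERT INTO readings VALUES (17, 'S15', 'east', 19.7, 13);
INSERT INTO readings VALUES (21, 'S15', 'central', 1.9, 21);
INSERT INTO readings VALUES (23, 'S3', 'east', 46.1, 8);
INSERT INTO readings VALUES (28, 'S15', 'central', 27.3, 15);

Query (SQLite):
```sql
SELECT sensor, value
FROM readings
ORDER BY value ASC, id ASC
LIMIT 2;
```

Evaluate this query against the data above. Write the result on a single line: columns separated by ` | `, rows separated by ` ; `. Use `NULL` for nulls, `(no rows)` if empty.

Sort by value asc, tiebreak id asc: (1, id=9), (1.9, id=21), (13.7, id=2), (14.9, id=16), (19.7, id=17) …. Take first 2.

S10 | 1 ; S15 | 1.9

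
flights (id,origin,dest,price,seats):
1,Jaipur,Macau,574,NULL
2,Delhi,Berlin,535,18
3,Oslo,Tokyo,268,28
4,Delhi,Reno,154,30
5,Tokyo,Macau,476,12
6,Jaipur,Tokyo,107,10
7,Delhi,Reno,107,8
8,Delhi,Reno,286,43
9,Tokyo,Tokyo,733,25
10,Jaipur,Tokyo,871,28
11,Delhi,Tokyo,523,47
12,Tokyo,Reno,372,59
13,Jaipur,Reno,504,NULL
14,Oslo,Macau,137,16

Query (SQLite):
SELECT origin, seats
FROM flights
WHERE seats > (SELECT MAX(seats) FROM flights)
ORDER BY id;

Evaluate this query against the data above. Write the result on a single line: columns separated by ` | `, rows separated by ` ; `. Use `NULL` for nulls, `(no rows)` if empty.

Scalar subquery: MAX(seats) over all flights rows = 59.
Keep rows where seats > that value.

(no rows)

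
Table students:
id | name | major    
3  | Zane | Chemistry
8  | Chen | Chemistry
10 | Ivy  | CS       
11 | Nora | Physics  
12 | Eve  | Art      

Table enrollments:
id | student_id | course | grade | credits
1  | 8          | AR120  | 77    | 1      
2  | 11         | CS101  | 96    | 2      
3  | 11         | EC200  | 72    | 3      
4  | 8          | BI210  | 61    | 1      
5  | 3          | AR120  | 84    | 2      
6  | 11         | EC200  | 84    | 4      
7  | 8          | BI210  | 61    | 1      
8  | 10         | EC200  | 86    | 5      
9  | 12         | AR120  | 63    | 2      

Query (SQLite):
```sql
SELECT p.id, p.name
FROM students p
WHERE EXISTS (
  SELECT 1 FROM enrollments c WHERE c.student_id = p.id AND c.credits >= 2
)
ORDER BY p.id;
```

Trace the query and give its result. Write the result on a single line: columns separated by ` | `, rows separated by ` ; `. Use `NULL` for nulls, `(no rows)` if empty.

3 | Zane ; 10 | Ivy ; 11 | Nora ; 12 | Eve

For each students row, check whether any enrollments with matching student_id has credits >= 2.
Keep rows where that is true.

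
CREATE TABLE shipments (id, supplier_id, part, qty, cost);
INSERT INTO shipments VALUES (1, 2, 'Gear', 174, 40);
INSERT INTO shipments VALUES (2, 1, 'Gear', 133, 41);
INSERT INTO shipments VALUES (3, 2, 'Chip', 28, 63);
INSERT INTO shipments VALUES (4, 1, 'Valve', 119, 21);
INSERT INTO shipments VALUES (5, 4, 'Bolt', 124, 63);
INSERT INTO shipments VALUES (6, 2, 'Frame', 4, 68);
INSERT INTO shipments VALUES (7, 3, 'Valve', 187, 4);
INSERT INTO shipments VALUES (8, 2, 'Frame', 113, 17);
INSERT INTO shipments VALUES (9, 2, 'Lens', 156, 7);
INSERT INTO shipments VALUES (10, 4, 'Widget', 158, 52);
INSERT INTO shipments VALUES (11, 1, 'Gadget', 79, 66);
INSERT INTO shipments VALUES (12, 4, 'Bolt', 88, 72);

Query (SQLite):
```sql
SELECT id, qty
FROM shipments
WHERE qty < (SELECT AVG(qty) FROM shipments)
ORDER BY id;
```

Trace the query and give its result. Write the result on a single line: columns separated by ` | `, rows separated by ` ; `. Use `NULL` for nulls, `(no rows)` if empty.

3 | 28 ; 6 | 4 ; 8 | 113 ; 11 | 79 ; 12 | 88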